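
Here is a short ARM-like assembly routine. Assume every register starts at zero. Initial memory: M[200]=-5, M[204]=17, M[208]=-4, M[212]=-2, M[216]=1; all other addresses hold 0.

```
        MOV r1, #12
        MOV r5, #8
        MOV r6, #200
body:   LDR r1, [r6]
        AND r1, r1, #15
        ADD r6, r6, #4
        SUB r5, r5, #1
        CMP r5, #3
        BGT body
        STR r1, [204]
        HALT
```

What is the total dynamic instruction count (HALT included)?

r1=12
r5=8
r6=200
r1=M[200]=-5
r1=(-5)&15=11
r6=200+4=204
r5=8-1=7
CMP r5, #3  (cmp 7,3)
BGT body: taken
r1=M[204]=17
r1=17&15=1
r6=204+4=208
r5=7-1=6
CMP r5, #3  (cmp 6,3)
BGT body: taken
r1=M[208]=-4
r1=(-4)&15=12
r6=208+4=212
r5=6-1=5
CMP r5, #3  (cmp 5,3)
BGT body: taken
r1=M[212]=-2
r1=(-2)&15=14
r6=212+4=216
r5=5-1=4
CMP r5, #3  (cmp 4,3)
BGT body: taken
r1=M[216]=1
r1=1&15=1
r6=216+4=220
r5=4-1=3
CMP r5, #3  (cmp 3,3)
BGT body: not taken
STR r1, [204] → M[204]=1
halt.
Total executed instructions: 35.

35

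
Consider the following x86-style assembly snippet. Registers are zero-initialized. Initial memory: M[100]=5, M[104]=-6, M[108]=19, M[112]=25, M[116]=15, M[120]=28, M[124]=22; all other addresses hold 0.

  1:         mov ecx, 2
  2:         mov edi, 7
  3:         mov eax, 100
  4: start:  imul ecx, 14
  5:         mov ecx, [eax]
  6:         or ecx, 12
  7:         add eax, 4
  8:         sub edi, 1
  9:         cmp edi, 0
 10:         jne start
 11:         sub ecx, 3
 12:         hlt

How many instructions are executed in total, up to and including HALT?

ecx=2
edi=7
eax=100
ecx=2*14=28
ecx=M[100]=5
ecx=5|12=13
eax=100+4=104
edi=7-1=6
cmp edi, 0  (cmp 6,0)
jne start: taken
ecx=13*14=182
ecx=M[104]=-6
ecx=(-6)|12=-2
eax=104+4=108
edi=6-1=5
cmp edi, 0  (cmp 5,0)
jne start: taken
ecx=(-2)*14=-28
ecx=M[108]=19
ecx=19|12=31
eax=108+4=112
edi=5-1=4
cmp edi, 0  (cmp 4,0)
jne start: taken
ecx=31*14=434
ecx=M[112]=25
ecx=25|12=29
eax=112+4=116
edi=4-1=3
cmp edi, 0  (cmp 3,0)
jne start: taken
ecx=29*14=406
ecx=M[116]=15
ecx=15|12=15
eax=116+4=120
edi=3-1=2
cmp edi, 0  (cmp 2,0)
jne start: taken
ecx=15*14=210
ecx=M[120]=28
ecx=28|12=28
eax=120+4=124
edi=2-1=1
cmp edi, 0  (cmp 1,0)
jne start: taken
ecx=28*14=392
ecx=M[124]=22
ecx=22|12=30
eax=124+4=128
edi=1-1=0
cmp edi, 0  (cmp 0,0)
jne start: not taken
ecx=30-3=27
halt.
Total executed instructions: 54.

54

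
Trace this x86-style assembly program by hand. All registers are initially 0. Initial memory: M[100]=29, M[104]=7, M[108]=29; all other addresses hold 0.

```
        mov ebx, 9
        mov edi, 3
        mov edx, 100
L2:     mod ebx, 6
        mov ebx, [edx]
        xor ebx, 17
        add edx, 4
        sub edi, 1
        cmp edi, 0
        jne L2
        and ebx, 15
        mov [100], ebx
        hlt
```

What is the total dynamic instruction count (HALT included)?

27

mov ebx, 9 → ebx=9
mov edi, 3 → edi=3
mov edx, 100 → edx=100
mod ebx, 6 → ebx=9%6=3
mov ebx, [edx] → ebx=M[100]=29
xor ebx, 17 → ebx=29^17=12
add edx, 4 → edx=100+4=104
sub edi, 1 → edi=3-1=2
cmp edi, 0  (cmp 2,0)
jne L2: taken
mod ebx, 6 → ebx=12%6=0
mov ebx, [edx] → ebx=M[104]=7
xor ebx, 17 → ebx=7^17=22
add edx, 4 → edx=104+4=108
sub edi, 1 → edi=2-1=1
cmp edi, 0  (cmp 1,0)
jne L2: taken
mod ebx, 6 → ebx=22%6=4
mov ebx, [edx] → ebx=M[108]=29
xor ebx, 17 → ebx=29^17=12
add edx, 4 → edx=108+4=112
sub edi, 1 → edi=1-1=0
cmp edi, 0  (cmp 0,0)
jne L2: not taken
and ebx, 15 → ebx=12&15=12
mov [100], ebx → M[100]=12
halt.
Total executed instructions: 27.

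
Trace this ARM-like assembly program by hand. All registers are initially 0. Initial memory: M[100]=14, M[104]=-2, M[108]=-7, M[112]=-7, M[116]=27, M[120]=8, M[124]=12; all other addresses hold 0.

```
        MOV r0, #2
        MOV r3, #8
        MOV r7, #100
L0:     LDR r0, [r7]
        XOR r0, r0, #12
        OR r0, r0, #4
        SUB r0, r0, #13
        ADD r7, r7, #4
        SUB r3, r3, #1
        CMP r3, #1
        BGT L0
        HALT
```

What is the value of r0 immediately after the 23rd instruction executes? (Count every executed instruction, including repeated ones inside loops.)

-24

r0=2
r3=8
r7=100
r0=M[100]=14
r0=14^12=2
r0=2|4=6
r0=6-13=-7
r7=100+4=104
r3=8-1=7
CMP r3, #1  (cmp 7,1)
BGT L0: taken
r0=M[104]=-2
r0=(-2)^12=-14
r0=(-14)|4=-10
r0=(-10)-13=-23
r7=104+4=108
r3=7-1=6
CMP r3, #1  (cmp 6,1)
BGT L0: taken
r0=M[108]=-7
r0=(-7)^12=-11
r0=(-11)|4=-11
r0=(-11)-13=-24
After step 23: r0 = -24.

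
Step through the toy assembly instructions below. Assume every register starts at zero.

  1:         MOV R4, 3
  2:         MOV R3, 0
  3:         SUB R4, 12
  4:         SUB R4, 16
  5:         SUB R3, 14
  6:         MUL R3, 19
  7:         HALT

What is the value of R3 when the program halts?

-266

R4=3
R3=0
R4=3-12=-9
R4=(-9)-16=-25
R3=0-14=-14
R3=(-14)*19=-266
halt.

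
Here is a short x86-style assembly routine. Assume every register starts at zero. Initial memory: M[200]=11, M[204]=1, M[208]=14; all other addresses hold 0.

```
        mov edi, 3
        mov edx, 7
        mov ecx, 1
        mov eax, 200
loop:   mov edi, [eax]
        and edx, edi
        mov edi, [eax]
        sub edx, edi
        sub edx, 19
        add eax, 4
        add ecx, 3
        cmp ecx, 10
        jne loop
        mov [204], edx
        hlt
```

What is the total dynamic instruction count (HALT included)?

after mov edi, 3: edi=3
after mov edx, 7: edx=7
after mov ecx, 1: ecx=1
after mov eax, 200: eax=200
after mov edi, [eax]: edi=M[200]=11
after and edx, edi: edx=7&11=3
after mov edi, [eax]: edi=M[200]=11
after sub edx, edi: edx=3-11=-8
after sub edx, 19: edx=(-8)-19=-27
after add eax, 4: eax=200+4=204
after add ecx, 3: ecx=1+3=4
cmp ecx, 10  (cmp 4,10)
jne loop: taken
after mov edi, [eax]: edi=M[204]=1
after and edx, edi: edx=(-27)&1=1
after mov edi, [eax]: edi=M[204]=1
after sub edx, edi: edx=1-1=0
after sub edx, 19: edx=0-19=-19
after add eax, 4: eax=204+4=208
after add ecx, 3: ecx=4+3=7
cmp ecx, 10  (cmp 7,10)
jne loop: taken
after mov edi, [eax]: edi=M[208]=14
after and edx, edi: edx=(-19)&14=12
after mov edi, [eax]: edi=M[208]=14
after sub edx, edi: edx=12-14=-2
after sub edx, 19: edx=(-2)-19=-21
after add eax, 4: eax=208+4=212
after add ecx, 3: ecx=7+3=10
cmp ecx, 10  (cmp 10,10)
jne loop: not taken
mov [204], edx → M[204]=-21
halt.
Total executed instructions: 33.

33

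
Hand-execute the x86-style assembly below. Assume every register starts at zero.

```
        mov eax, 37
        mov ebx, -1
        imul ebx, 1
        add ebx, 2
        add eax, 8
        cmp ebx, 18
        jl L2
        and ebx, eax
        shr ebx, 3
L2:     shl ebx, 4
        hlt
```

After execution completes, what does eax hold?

45

after mov eax, 37: eax=37
after mov ebx, -1: ebx=-1
after imul ebx, 1: ebx=(-1)*1=-1
after add ebx, 2: ebx=(-1)+2=1
after add eax, 8: eax=37+8=45
cmp ebx, 18  (cmp 1,18)
jl L2: taken
after shl ebx, 4: ebx=1<<4=16
halt.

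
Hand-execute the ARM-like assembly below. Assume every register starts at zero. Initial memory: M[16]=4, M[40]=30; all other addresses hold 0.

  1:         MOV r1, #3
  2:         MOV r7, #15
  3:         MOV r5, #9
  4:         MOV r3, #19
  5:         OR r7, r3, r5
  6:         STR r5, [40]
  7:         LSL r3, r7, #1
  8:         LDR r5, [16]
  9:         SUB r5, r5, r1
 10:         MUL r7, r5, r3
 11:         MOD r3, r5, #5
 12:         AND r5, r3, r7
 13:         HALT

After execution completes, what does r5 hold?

0

MOV r1, #3 → r1=3
MOV r7, #15 → r7=15
MOV r5, #9 → r5=9
MOV r3, #19 → r3=19
OR r7, r3, r5 → r7=19|9=27
STR r5, [40] → M[40]=9
LSL r3, r7, #1 → r3=27<<1=54
LDR r5, [16] → r5=M[16]=4
SUB r5, r5, r1 → r5=4-3=1
MUL r7, r5, r3 → r7=1*54=54
MOD r3, r5, #5 → r3=1%5=1
AND r5, r3, r7 → r5=1&54=0
halt.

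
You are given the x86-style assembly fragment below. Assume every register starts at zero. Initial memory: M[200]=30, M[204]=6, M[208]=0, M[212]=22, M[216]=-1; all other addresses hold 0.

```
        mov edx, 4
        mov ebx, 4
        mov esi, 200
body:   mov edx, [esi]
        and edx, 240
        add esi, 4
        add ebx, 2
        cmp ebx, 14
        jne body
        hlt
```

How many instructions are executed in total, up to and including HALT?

after mov edx, 4: edx=4
after mov ebx, 4: ebx=4
after mov esi, 200: esi=200
after mov edx, [esi]: edx=M[200]=30
after and edx, 240: edx=30&240=16
after add esi, 4: esi=200+4=204
after add ebx, 2: ebx=4+2=6
cmp ebx, 14  (cmp 6,14)
jne body: taken
after mov edx, [esi]: edx=M[204]=6
after and edx, 240: edx=6&240=0
after add esi, 4: esi=204+4=208
after add ebx, 2: ebx=6+2=8
cmp ebx, 14  (cmp 8,14)
jne body: taken
after mov edx, [esi]: edx=M[208]=0
after and edx, 240: edx=0&240=0
after add esi, 4: esi=208+4=212
after add ebx, 2: ebx=8+2=10
cmp ebx, 14  (cmp 10,14)
jne body: taken
after mov edx, [esi]: edx=M[212]=22
after and edx, 240: edx=22&240=16
after add esi, 4: esi=212+4=216
after add ebx, 2: ebx=10+2=12
cmp ebx, 14  (cmp 12,14)
jne body: taken
after mov edx, [esi]: edx=M[216]=-1
after and edx, 240: edx=(-1)&240=240
after add esi, 4: esi=216+4=220
after add ebx, 2: ebx=12+2=14
cmp ebx, 14  (cmp 14,14)
jne body: not taken
halt.
Total executed instructions: 34.

34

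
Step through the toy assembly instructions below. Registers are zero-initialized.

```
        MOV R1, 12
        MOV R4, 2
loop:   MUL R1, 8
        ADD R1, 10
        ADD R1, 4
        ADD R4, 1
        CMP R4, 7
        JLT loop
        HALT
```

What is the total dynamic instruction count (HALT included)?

after MOV R1, 12: R1=12
after MOV R4, 2: R4=2
after MUL R1, 8: R1=12*8=96
after ADD R1, 10: R1=96+10=106
after ADD R1, 4: R1=106+4=110
after ADD R4, 1: R4=2+1=3
CMP R4, 7  (cmp 3,7)
JLT loop: taken
after MUL R1, 8: R1=110*8=880
after ADD R1, 10: R1=880+10=890
after ADD R1, 4: R1=890+4=894
after ADD R4, 1: R4=3+1=4
CMP R4, 7  (cmp 4,7)
JLT loop: taken
after MUL R1, 8: R1=894*8=7152
after ADD R1, 10: R1=7152+10=7162
after ADD R1, 4: R1=7162+4=7166
after ADD R4, 1: R4=4+1=5
CMP R4, 7  (cmp 5,7)
JLT loop: taken
after MUL R1, 8: R1=7166*8=57328
after ADD R1, 10: R1=57328+10=57338
after ADD R1, 4: R1=57338+4=57342
after ADD R4, 1: R4=5+1=6
CMP R4, 7  (cmp 6,7)
JLT loop: taken
after MUL R1, 8: R1=57342*8=458736
after ADD R1, 10: R1=458736+10=458746
after ADD R1, 4: R1=458746+4=458750
after ADD R4, 1: R4=6+1=7
CMP R4, 7  (cmp 7,7)
JLT loop: not taken
halt.
Total executed instructions: 33.

33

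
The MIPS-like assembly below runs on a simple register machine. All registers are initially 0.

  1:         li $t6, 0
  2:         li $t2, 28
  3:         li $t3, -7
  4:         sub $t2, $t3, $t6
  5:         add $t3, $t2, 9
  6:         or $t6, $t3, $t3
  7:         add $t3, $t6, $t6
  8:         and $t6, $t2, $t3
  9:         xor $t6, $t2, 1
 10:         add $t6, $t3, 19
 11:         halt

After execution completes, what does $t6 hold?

after li $t6, 0: $t6=0
after li $t2, 28: $t2=28
after li $t3, -7: $t3=-7
after sub $t2, $t3, $t6: $t2=(-7)-0=-7
after add $t3, $t2, 9: $t3=(-7)+9=2
after or $t6, $t3, $t3: $t6=2|2=2
after add $t3, $t6, $t6: $t3=2+2=4
after and $t6, $t2, $t3: $t6=(-7)&4=0
after xor $t6, $t2, 1: $t6=(-7)^1=-8
after add $t6, $t3, 19: $t6=4+19=23
halt.

23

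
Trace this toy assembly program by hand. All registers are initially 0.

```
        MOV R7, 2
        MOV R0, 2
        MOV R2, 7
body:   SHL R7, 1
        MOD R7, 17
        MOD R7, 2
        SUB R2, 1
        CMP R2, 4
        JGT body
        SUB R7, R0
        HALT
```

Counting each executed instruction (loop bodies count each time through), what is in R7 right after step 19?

0

after MOV R7, 2: R7=2
after MOV R0, 2: R0=2
after MOV R2, 7: R2=7
after SHL R7, 1: R7=2<<1=4
after MOD R7, 17: R7=4%17=4
after MOD R7, 2: R7=4%2=0
after SUB R2, 1: R2=7-1=6
CMP R2, 4  (cmp 6,4)
JGT body: taken
after SHL R7, 1: R7=0<<1=0
after MOD R7, 17: R7=0%17=0
after MOD R7, 2: R7=0%2=0
after SUB R2, 1: R2=6-1=5
CMP R2, 4  (cmp 5,4)
JGT body: taken
after SHL R7, 1: R7=0<<1=0
after MOD R7, 17: R7=0%17=0
after MOD R7, 2: R7=0%2=0
after SUB R2, 1: R2=5-1=4
After step 19: R7 = 0.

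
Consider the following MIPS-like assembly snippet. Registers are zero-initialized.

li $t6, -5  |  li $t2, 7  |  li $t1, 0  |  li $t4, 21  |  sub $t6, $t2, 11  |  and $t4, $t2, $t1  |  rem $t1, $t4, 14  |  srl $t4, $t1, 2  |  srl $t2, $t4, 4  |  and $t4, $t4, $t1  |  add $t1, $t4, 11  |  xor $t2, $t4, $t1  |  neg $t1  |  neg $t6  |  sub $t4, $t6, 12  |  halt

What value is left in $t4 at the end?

-8

$t6=-5
$t2=7
$t1=0
$t4=21
$t6=7-11=-4
$t4=7&0=0
$t1=0%14=0
$t4=0>>2=0
$t2=0>>4=0
$t4=0&0=0
$t1=0+11=11
$t2=0^11=11
$t1=-(11)=-11
$t6=-(-4)=4
$t4=4-12=-8
halt.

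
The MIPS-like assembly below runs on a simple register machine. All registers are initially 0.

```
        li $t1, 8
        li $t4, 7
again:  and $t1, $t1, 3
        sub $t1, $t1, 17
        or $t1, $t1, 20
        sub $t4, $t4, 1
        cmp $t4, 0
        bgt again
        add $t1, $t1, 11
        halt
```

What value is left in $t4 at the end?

0

after li $t1, 8: $t1=8
after li $t4, 7: $t4=7
after and $t1, $t1, 3: $t1=8&3=0
after sub $t1, $t1, 17: $t1=0-17=-17
after or $t1, $t1, 20: $t1=(-17)|20=-1
after sub $t4, $t4, 1: $t4=7-1=6
cmp $t4, 0  (cmp 6,0)
bgt again: taken
after and $t1, $t1, 3: $t1=(-1)&3=3
after sub $t1, $t1, 17: $t1=3-17=-14
after or $t1, $t1, 20: $t1=(-14)|20=-10
after sub $t4, $t4, 1: $t4=6-1=5
cmp $t4, 0  (cmp 5,0)
bgt again: taken
after and $t1, $t1, 3: $t1=(-10)&3=2
after sub $t1, $t1, 17: $t1=2-17=-15
after or $t1, $t1, 20: $t1=(-15)|20=-11
after sub $t4, $t4, 1: $t4=5-1=4
cmp $t4, 0  (cmp 4,0)
bgt again: taken
after and $t1, $t1, 3: $t1=(-11)&3=1
after sub $t1, $t1, 17: $t1=1-17=-16
after or $t1, $t1, 20: $t1=(-16)|20=-12
after sub $t4, $t4, 1: $t4=4-1=3
cmp $t4, 0  (cmp 3,0)
bgt again: taken
after and $t1, $t1, 3: $t1=(-12)&3=0
after sub $t1, $t1, 17: $t1=0-17=-17
after or $t1, $t1, 20: $t1=(-17)|20=-1
after sub $t4, $t4, 1: $t4=3-1=2
cmp $t4, 0  (cmp 2,0)
bgt again: taken
after and $t1, $t1, 3: $t1=(-1)&3=3
after sub $t1, $t1, 17: $t1=3-17=-14
after or $t1, $t1, 20: $t1=(-14)|20=-10
after sub $t4, $t4, 1: $t4=2-1=1
cmp $t4, 0  (cmp 1,0)
bgt again: taken
after and $t1, $t1, 3: $t1=(-10)&3=2
after sub $t1, $t1, 17: $t1=2-17=-15
after or $t1, $t1, 20: $t1=(-15)|20=-11
after sub $t4, $t4, 1: $t4=1-1=0
cmp $t4, 0  (cmp 0,0)
bgt again: not taken
after add $t1, $t1, 11: $t1=(-11)+11=0
halt.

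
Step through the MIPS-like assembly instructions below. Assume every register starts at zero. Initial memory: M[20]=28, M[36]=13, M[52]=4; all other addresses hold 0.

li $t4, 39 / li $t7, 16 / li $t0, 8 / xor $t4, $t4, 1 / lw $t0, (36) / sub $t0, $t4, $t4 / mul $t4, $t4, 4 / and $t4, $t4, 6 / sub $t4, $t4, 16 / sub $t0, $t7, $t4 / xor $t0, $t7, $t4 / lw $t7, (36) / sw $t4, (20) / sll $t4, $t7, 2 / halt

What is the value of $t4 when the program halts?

$t4=39
$t7=16
$t0=8
$t4=39^1=38
$t0=M[36]=13
$t0=38-38=0
$t4=38*4=152
$t4=152&6=0
$t4=0-16=-16
$t0=16-(-16)=32
$t0=16^(-16)=-32
$t7=M[36]=13
sw $t4, (20) → M[20]=-16
$t4=13<<2=52
halt.

52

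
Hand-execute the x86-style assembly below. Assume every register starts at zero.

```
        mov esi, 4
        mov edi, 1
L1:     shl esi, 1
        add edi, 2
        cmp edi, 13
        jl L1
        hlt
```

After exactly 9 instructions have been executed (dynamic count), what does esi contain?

16

esi=4
edi=1
esi=4<<1=8
edi=1+2=3
cmp edi, 13  (cmp 3,13)
jl L1: taken
esi=8<<1=16
edi=3+2=5
cmp edi, 13  (cmp 5,13)
After step 9: esi = 16.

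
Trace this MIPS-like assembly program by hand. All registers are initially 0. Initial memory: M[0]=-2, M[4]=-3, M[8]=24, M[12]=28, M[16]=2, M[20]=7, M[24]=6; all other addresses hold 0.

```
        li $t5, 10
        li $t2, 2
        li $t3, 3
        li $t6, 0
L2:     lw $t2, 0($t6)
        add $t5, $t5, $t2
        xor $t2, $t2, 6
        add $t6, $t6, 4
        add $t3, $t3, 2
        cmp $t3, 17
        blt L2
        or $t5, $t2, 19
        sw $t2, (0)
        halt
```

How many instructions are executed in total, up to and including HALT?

after li $t5, 10: $t5=10
after li $t2, 2: $t2=2
after li $t3, 3: $t3=3
after li $t6, 0: $t6=0
after lw $t2, 0($t6): $t2=M[0]=-2
after add $t5, $t5, $t2: $t5=10+(-2)=8
after xor $t2, $t2, 6: $t2=(-2)^6=-8
after add $t6, $t6, 4: $t6=0+4=4
after add $t3, $t3, 2: $t3=3+2=5
cmp $t3, 17  (cmp 5,17)
blt L2: taken
after lw $t2, 0($t6): $t2=M[4]=-3
after add $t5, $t5, $t2: $t5=8+(-3)=5
after xor $t2, $t2, 6: $t2=(-3)^6=-5
after add $t6, $t6, 4: $t6=4+4=8
after add $t3, $t3, 2: $t3=5+2=7
cmp $t3, 17  (cmp 7,17)
blt L2: taken
after lw $t2, 0($t6): $t2=M[8]=24
after add $t5, $t5, $t2: $t5=5+24=29
after xor $t2, $t2, 6: $t2=24^6=30
after add $t6, $t6, 4: $t6=8+4=12
after add $t3, $t3, 2: $t3=7+2=9
cmp $t3, 17  (cmp 9,17)
blt L2: taken
after lw $t2, 0($t6): $t2=M[12]=28
after add $t5, $t5, $t2: $t5=29+28=57
after xor $t2, $t2, 6: $t2=28^6=26
after add $t6, $t6, 4: $t6=12+4=16
after add $t3, $t3, 2: $t3=9+2=11
cmp $t3, 17  (cmp 11,17)
blt L2: taken
after lw $t2, 0($t6): $t2=M[16]=2
after add $t5, $t5, $t2: $t5=57+2=59
after xor $t2, $t2, 6: $t2=2^6=4
after add $t6, $t6, 4: $t6=16+4=20
after add $t3, $t3, 2: $t3=11+2=13
cmp $t3, 17  (cmp 13,17)
blt L2: taken
after lw $t2, 0($t6): $t2=M[20]=7
after add $t5, $t5, $t2: $t5=59+7=66
after xor $t2, $t2, 6: $t2=7^6=1
after add $t6, $t6, 4: $t6=20+4=24
after add $t3, $t3, 2: $t3=13+2=15
cmp $t3, 17  (cmp 15,17)
blt L2: taken
after lw $t2, 0($t6): $t2=M[24]=6
after add $t5, $t5, $t2: $t5=66+6=72
after xor $t2, $t2, 6: $t2=6^6=0
after add $t6, $t6, 4: $t6=24+4=28
after add $t3, $t3, 2: $t3=15+2=17
cmp $t3, 17  (cmp 17,17)
blt L2: not taken
after or $t5, $t2, 19: $t5=0|19=19
sw $t2, (0) → M[0]=0
halt.
Total executed instructions: 56.

56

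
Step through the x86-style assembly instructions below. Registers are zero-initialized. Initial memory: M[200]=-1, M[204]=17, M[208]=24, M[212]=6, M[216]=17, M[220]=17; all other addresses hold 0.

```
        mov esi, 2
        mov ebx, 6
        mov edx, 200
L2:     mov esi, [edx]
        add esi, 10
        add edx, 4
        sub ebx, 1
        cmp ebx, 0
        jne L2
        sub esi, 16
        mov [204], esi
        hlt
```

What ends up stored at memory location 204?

11

after mov esi, 2: esi=2
after mov ebx, 6: ebx=6
after mov edx, 200: edx=200
after mov esi, [edx]: esi=M[200]=-1
after add esi, 10: esi=(-1)+10=9
after add edx, 4: edx=200+4=204
after sub ebx, 1: ebx=6-1=5
cmp ebx, 0  (cmp 5,0)
jne L2: taken
after mov esi, [edx]: esi=M[204]=17
after add esi, 10: esi=17+10=27
after add edx, 4: edx=204+4=208
after sub ebx, 1: ebx=5-1=4
cmp ebx, 0  (cmp 4,0)
jne L2: taken
after mov esi, [edx]: esi=M[208]=24
after add esi, 10: esi=24+10=34
after add edx, 4: edx=208+4=212
after sub ebx, 1: ebx=4-1=3
cmp ebx, 0  (cmp 3,0)
jne L2: taken
after mov esi, [edx]: esi=M[212]=6
after add esi, 10: esi=6+10=16
after add edx, 4: edx=212+4=216
after sub ebx, 1: ebx=3-1=2
cmp ebx, 0  (cmp 2,0)
jne L2: taken
after mov esi, [edx]: esi=M[216]=17
after add esi, 10: esi=17+10=27
after add edx, 4: edx=216+4=220
after sub ebx, 1: ebx=2-1=1
cmp ebx, 0  (cmp 1,0)
jne L2: taken
after mov esi, [edx]: esi=M[220]=17
after add esi, 10: esi=17+10=27
after add edx, 4: edx=220+4=224
after sub ebx, 1: ebx=1-1=0
cmp ebx, 0  (cmp 0,0)
jne L2: not taken
after sub esi, 16: esi=27-16=11
mov [204], esi → M[204]=11
halt.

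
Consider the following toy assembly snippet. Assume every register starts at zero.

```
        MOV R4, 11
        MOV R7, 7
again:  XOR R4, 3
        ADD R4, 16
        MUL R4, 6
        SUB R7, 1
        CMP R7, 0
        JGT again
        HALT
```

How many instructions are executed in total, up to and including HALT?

R4=11
R7=7
R4=11^3=8
R4=8+16=24
R4=24*6=144
R7=7-1=6
CMP R7, 0  (cmp 6,0)
JGT again: taken
R4=144^3=147
R4=147+16=163
R4=163*6=978
R7=6-1=5
CMP R7, 0  (cmp 5,0)
JGT again: taken
R4=978^3=977
R4=977+16=993
R4=993*6=5958
R7=5-1=4
CMP R7, 0  (cmp 4,0)
JGT again: taken
R4=5958^3=5957
R4=5957+16=5973
R4=5973*6=35838
R7=4-1=3
CMP R7, 0  (cmp 3,0)
JGT again: taken
R4=35838^3=35837
R4=35837+16=35853
R4=35853*6=215118
R7=3-1=2
CMP R7, 0  (cmp 2,0)
JGT again: taken
R4=215118^3=215117
R4=215117+16=215133
R4=215133*6=1290798
R7=2-1=1
CMP R7, 0  (cmp 1,0)
JGT again: taken
R4=1290798^3=1290797
R4=1290797+16=1290813
R4=1290813*6=7744878
R7=1-1=0
CMP R7, 0  (cmp 0,0)
JGT again: not taken
halt.
Total executed instructions: 45.

45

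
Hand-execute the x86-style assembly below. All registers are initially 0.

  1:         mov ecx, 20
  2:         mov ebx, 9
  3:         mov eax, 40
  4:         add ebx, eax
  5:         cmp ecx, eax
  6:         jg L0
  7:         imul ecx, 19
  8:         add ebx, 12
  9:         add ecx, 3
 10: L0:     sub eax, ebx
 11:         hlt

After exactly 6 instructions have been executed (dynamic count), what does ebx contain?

after mov ecx, 20: ecx=20
after mov ebx, 9: ebx=9
after mov eax, 40: eax=40
after add ebx, eax: ebx=9+40=49
cmp ecx, eax  (cmp 20,40)
jg L0: not taken
After step 6: ebx = 49.

49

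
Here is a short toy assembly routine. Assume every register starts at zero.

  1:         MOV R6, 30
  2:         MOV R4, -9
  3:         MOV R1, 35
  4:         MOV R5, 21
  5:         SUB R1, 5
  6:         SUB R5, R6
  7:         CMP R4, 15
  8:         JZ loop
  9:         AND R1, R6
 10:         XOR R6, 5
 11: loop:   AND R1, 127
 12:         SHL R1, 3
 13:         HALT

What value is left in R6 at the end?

MOV R6, 30 → R6=30
MOV R4, -9 → R4=-9
MOV R1, 35 → R1=35
MOV R5, 21 → R5=21
SUB R1, 5 → R1=35-5=30
SUB R5, R6 → R5=21-30=-9
CMP R4, 15  (cmp -9,15)
JZ loop: not taken
AND R1, R6 → R1=30&30=30
XOR R6, 5 → R6=30^5=27
AND R1, 127 → R1=30&127=30
SHL R1, 3 → R1=30<<3=240
halt.

27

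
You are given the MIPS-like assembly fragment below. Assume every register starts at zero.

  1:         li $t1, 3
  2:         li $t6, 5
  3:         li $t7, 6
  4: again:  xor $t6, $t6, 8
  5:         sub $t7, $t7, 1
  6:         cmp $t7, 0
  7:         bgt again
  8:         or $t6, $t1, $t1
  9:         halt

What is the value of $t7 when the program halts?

$t1=3
$t6=5
$t7=6
$t6=5^8=13
$t7=6-1=5
cmp $t7, 0  (cmp 5,0)
bgt again: taken
$t6=13^8=5
$t7=5-1=4
cmp $t7, 0  (cmp 4,0)
bgt again: taken
$t6=5^8=13
$t7=4-1=3
cmp $t7, 0  (cmp 3,0)
bgt again: taken
$t6=13^8=5
$t7=3-1=2
cmp $t7, 0  (cmp 2,0)
bgt again: taken
$t6=5^8=13
$t7=2-1=1
cmp $t7, 0  (cmp 1,0)
bgt again: taken
$t6=13^8=5
$t7=1-1=0
cmp $t7, 0  (cmp 0,0)
bgt again: not taken
$t6=3|3=3
halt.

0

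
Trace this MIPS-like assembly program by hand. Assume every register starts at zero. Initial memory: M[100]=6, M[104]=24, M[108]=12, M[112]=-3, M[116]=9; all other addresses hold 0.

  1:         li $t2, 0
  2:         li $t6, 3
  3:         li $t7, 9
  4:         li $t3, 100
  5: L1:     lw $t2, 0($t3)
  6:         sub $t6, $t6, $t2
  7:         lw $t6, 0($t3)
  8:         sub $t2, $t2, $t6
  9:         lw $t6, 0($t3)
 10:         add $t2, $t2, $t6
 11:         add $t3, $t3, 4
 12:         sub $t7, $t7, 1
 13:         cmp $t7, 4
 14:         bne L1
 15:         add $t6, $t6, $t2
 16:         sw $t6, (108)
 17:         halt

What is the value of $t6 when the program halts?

$t2=0
$t6=3
$t7=9
$t3=100
$t2=M[100]=6
$t6=3-6=-3
$t6=M[100]=6
$t2=6-6=0
$t6=M[100]=6
$t2=0+6=6
$t3=100+4=104
$t7=9-1=8
cmp $t7, 4  (cmp 8,4)
bne L1: taken
$t2=M[104]=24
$t6=6-24=-18
$t6=M[104]=24
$t2=24-24=0
$t6=M[104]=24
$t2=0+24=24
$t3=104+4=108
$t7=8-1=7
cmp $t7, 4  (cmp 7,4)
bne L1: taken
$t2=M[108]=12
$t6=24-12=12
$t6=M[108]=12
$t2=12-12=0
$t6=M[108]=12
$t2=0+12=12
$t3=108+4=112
$t7=7-1=6
cmp $t7, 4  (cmp 6,4)
bne L1: taken
$t2=M[112]=-3
$t6=12-(-3)=15
$t6=M[112]=-3
$t2=(-3)-(-3)=0
$t6=M[112]=-3
$t2=0+(-3)=-3
$t3=112+4=116
$t7=6-1=5
cmp $t7, 4  (cmp 5,4)
bne L1: taken
$t2=M[116]=9
$t6=(-3)-9=-12
$t6=M[116]=9
$t2=9-9=0
$t6=M[116]=9
$t2=0+9=9
$t3=116+4=120
$t7=5-1=4
cmp $t7, 4  (cmp 4,4)
bne L1: not taken
$t6=9+9=18
sw $t6, (108) → M[108]=18
halt.

18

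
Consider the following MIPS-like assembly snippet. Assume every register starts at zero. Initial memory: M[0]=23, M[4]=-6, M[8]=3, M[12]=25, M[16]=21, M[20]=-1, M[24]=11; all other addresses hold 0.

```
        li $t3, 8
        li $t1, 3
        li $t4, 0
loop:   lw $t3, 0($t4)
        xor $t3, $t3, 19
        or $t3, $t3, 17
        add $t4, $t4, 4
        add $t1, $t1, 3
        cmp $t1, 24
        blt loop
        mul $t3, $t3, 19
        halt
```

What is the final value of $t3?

475

$t3=8
$t1=3
$t4=0
$t3=M[0]=23
$t3=23^19=4
$t3=4|17=21
$t4=0+4=4
$t1=3+3=6
cmp $t1, 24  (cmp 6,24)
blt loop: taken
$t3=M[4]=-6
$t3=(-6)^19=-23
$t3=(-23)|17=-7
$t4=4+4=8
$t1=6+3=9
cmp $t1, 24  (cmp 9,24)
blt loop: taken
$t3=M[8]=3
$t3=3^19=16
$t3=16|17=17
$t4=8+4=12
$t1=9+3=12
cmp $t1, 24  (cmp 12,24)
blt loop: taken
$t3=M[12]=25
$t3=25^19=10
$t3=10|17=27
$t4=12+4=16
$t1=12+3=15
cmp $t1, 24  (cmp 15,24)
blt loop: taken
$t3=M[16]=21
$t3=21^19=6
$t3=6|17=23
$t4=16+4=20
$t1=15+3=18
cmp $t1, 24  (cmp 18,24)
blt loop: taken
$t3=M[20]=-1
$t3=(-1)^19=-20
$t3=(-20)|17=-3
$t4=20+4=24
$t1=18+3=21
cmp $t1, 24  (cmp 21,24)
blt loop: taken
$t3=M[24]=11
$t3=11^19=24
$t3=24|17=25
$t4=24+4=28
$t1=21+3=24
cmp $t1, 24  (cmp 24,24)
blt loop: not taken
$t3=25*19=475
halt.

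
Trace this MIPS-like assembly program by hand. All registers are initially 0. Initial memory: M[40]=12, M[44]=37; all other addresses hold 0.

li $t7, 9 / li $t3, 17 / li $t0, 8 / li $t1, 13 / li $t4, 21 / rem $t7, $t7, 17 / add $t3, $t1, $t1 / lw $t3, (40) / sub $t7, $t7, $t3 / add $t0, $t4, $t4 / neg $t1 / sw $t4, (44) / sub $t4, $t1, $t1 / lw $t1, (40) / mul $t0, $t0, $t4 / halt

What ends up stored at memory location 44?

21

li $t7, 9 → $t7=9
li $t3, 17 → $t3=17
li $t0, 8 → $t0=8
li $t1, 13 → $t1=13
li $t4, 21 → $t4=21
rem $t7, $t7, 17 → $t7=9%17=9
add $t3, $t1, $t1 → $t3=13+13=26
lw $t3, (40) → $t3=M[40]=12
sub $t7, $t7, $t3 → $t7=9-12=-3
add $t0, $t4, $t4 → $t0=21+21=42
neg $t1 → $t1=-(13)=-13
sw $t4, (44) → M[44]=21
sub $t4, $t1, $t1 → $t4=(-13)-(-13)=0
lw $t1, (40) → $t1=M[40]=12
mul $t0, $t0, $t4 → $t0=42*0=0
halt.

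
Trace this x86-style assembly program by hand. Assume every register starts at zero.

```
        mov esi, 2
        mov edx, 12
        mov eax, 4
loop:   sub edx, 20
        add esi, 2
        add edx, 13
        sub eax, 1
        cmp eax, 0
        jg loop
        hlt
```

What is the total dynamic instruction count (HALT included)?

mov esi, 2 → esi=2
mov edx, 12 → edx=12
mov eax, 4 → eax=4
sub edx, 20 → edx=12-20=-8
add esi, 2 → esi=2+2=4
add edx, 13 → edx=(-8)+13=5
sub eax, 1 → eax=4-1=3
cmp eax, 0  (cmp 3,0)
jg loop: taken
sub edx, 20 → edx=5-20=-15
add esi, 2 → esi=4+2=6
add edx, 13 → edx=(-15)+13=-2
sub eax, 1 → eax=3-1=2
cmp eax, 0  (cmp 2,0)
jg loop: taken
sub edx, 20 → edx=(-2)-20=-22
add esi, 2 → esi=6+2=8
add edx, 13 → edx=(-22)+13=-9
sub eax, 1 → eax=2-1=1
cmp eax, 0  (cmp 1,0)
jg loop: taken
sub edx, 20 → edx=(-9)-20=-29
add esi, 2 → esi=8+2=10
add edx, 13 → edx=(-29)+13=-16
sub eax, 1 → eax=1-1=0
cmp eax, 0  (cmp 0,0)
jg loop: not taken
halt.
Total executed instructions: 28.

28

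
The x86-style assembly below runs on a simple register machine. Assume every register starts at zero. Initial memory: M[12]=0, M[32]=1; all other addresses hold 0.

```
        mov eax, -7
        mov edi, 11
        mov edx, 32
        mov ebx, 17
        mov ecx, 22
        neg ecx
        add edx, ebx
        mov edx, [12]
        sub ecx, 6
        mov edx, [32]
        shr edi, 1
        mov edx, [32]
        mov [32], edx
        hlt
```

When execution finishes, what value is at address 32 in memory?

after mov eax, -7: eax=-7
after mov edi, 11: edi=11
after mov edx, 32: edx=32
after mov ebx, 17: ebx=17
after mov ecx, 22: ecx=22
after neg ecx: ecx=-(22)=-22
after add edx, ebx: edx=32+17=49
after mov edx, [12]: edx=M[12]=0
after sub ecx, 6: ecx=(-22)-6=-28
after mov edx, [32]: edx=M[32]=1
after shr edi, 1: edi=11>>1=5
after mov edx, [32]: edx=M[32]=1
mov [32], edx → M[32]=1
halt.

1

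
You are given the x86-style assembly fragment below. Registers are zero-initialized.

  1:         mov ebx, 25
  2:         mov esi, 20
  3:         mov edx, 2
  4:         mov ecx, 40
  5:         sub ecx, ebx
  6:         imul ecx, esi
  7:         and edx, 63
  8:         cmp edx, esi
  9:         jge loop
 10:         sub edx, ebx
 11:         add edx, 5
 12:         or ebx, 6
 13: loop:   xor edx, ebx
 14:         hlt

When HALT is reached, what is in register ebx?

ebx=25
esi=20
edx=2
ecx=40
ecx=40-25=15
ecx=15*20=300
edx=2&63=2
cmp edx, esi  (cmp 2,20)
jge loop: not taken
edx=2-25=-23
edx=(-23)+5=-18
ebx=25|6=31
edx=(-18)^31=-15
halt.

31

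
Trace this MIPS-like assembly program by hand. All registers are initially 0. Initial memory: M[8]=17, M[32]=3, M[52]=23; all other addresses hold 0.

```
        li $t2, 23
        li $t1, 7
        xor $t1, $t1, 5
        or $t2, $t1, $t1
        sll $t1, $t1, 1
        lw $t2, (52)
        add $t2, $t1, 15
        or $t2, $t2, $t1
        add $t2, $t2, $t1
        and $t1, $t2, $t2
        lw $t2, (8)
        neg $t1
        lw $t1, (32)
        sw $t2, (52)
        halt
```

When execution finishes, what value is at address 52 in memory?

li $t2, 23 → $t2=23
li $t1, 7 → $t1=7
xor $t1, $t1, 5 → $t1=7^5=2
or $t2, $t1, $t1 → $t2=2|2=2
sll $t1, $t1, 1 → $t1=2<<1=4
lw $t2, (52) → $t2=M[52]=23
add $t2, $t1, 15 → $t2=4+15=19
or $t2, $t2, $t1 → $t2=19|4=23
add $t2, $t2, $t1 → $t2=23+4=27
and $t1, $t2, $t2 → $t1=27&27=27
lw $t2, (8) → $t2=M[8]=17
neg $t1 → $t1=-(27)=-27
lw $t1, (32) → $t1=M[32]=3
sw $t2, (52) → M[52]=17
halt.

17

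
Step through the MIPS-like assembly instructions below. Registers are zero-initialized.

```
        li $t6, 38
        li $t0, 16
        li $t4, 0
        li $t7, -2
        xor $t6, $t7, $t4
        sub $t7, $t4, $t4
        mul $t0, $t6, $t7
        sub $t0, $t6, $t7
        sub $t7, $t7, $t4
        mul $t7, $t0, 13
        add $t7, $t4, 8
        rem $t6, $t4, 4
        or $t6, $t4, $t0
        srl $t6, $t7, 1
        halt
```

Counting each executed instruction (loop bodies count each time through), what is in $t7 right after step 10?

-26

$t6=38
$t0=16
$t4=0
$t7=-2
$t6=(-2)^0=-2
$t7=0-0=0
$t0=(-2)*0=0
$t0=(-2)-0=-2
$t7=0-0=0
$t7=(-2)*13=-26
After step 10: $t7 = -26.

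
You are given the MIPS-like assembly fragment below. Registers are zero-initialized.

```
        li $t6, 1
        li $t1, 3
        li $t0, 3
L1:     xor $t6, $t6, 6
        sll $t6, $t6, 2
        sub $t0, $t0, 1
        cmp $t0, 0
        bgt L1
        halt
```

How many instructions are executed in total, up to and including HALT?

19

li $t6, 1 → $t6=1
li $t1, 3 → $t1=3
li $t0, 3 → $t0=3
xor $t6, $t6, 6 → $t6=1^6=7
sll $t6, $t6, 2 → $t6=7<<2=28
sub $t0, $t0, 1 → $t0=3-1=2
cmp $t0, 0  (cmp 2,0)
bgt L1: taken
xor $t6, $t6, 6 → $t6=28^6=26
sll $t6, $t6, 2 → $t6=26<<2=104
sub $t0, $t0, 1 → $t0=2-1=1
cmp $t0, 0  (cmp 1,0)
bgt L1: taken
xor $t6, $t6, 6 → $t6=104^6=110
sll $t6, $t6, 2 → $t6=110<<2=440
sub $t0, $t0, 1 → $t0=1-1=0
cmp $t0, 0  (cmp 0,0)
bgt L1: not taken
halt.
Total executed instructions: 19.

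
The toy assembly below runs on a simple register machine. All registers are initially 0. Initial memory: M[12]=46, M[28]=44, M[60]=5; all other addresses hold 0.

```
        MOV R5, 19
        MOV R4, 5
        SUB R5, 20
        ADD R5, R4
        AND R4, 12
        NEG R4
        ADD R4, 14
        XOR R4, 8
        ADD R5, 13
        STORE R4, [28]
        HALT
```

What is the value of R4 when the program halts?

after MOV R5, 19: R5=19
after MOV R4, 5: R4=5
after SUB R5, 20: R5=19-20=-1
after ADD R5, R4: R5=(-1)+5=4
after AND R4, 12: R4=5&12=4
after NEG R4: R4=-(4)=-4
after ADD R4, 14: R4=(-4)+14=10
after XOR R4, 8: R4=10^8=2
after ADD R5, 13: R5=4+13=17
STORE R4, [28] → M[28]=2
halt.

2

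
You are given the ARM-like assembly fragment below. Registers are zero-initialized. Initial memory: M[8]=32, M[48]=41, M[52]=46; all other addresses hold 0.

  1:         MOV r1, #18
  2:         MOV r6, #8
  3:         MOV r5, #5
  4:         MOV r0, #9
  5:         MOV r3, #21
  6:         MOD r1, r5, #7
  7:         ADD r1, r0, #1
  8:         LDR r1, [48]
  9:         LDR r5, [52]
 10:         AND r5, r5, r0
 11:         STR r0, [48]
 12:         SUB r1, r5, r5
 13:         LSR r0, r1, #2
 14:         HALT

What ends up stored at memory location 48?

r1=18
r6=8
r5=5
r0=9
r3=21
r1=5%7=5
r1=9+1=10
r1=M[48]=41
r5=M[52]=46
r5=46&9=8
STR r0, [48] → M[48]=9
r1=8-8=0
r0=0>>2=0
halt.

9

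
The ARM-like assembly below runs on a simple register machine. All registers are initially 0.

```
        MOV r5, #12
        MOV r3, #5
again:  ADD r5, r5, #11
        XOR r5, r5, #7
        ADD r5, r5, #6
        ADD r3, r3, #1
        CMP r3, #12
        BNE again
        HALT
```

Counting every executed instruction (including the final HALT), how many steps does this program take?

r5=12
r3=5
r5=12+11=23
r5=23^7=16
r5=16+6=22
r3=5+1=6
CMP r3, #12  (cmp 6,12)
BNE again: taken
r5=22+11=33
r5=33^7=38
r5=38+6=44
r3=6+1=7
CMP r3, #12  (cmp 7,12)
BNE again: taken
r5=44+11=55
r5=55^7=48
r5=48+6=54
r3=7+1=8
CMP r3, #12  (cmp 8,12)
BNE again: taken
r5=54+11=65
r5=65^7=70
r5=70+6=76
r3=8+1=9
CMP r3, #12  (cmp 9,12)
BNE again: taken
r5=76+11=87
r5=87^7=80
r5=80+6=86
r3=9+1=10
CMP r3, #12  (cmp 10,12)
BNE again: taken
r5=86+11=97
r5=97^7=102
r5=102+6=108
r3=10+1=11
CMP r3, #12  (cmp 11,12)
BNE again: taken
r5=108+11=119
r5=119^7=112
r5=112+6=118
r3=11+1=12
CMP r3, #12  (cmp 12,12)
BNE again: not taken
halt.
Total executed instructions: 45.

45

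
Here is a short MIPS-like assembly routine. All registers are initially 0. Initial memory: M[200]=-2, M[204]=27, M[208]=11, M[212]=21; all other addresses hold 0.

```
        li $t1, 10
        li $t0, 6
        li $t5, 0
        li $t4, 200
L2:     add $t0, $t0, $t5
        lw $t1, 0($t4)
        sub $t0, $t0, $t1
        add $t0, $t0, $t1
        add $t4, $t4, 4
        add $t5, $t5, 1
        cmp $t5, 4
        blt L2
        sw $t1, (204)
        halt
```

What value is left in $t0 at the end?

12

li $t1, 10 → $t1=10
li $t0, 6 → $t0=6
li $t5, 0 → $t5=0
li $t4, 200 → $t4=200
add $t0, $t0, $t5 → $t0=6+0=6
lw $t1, 0($t4) → $t1=M[200]=-2
sub $t0, $t0, $t1 → $t0=6-(-2)=8
add $t0, $t0, $t1 → $t0=8+(-2)=6
add $t4, $t4, 4 → $t4=200+4=204
add $t5, $t5, 1 → $t5=0+1=1
cmp $t5, 4  (cmp 1,4)
blt L2: taken
add $t0, $t0, $t5 → $t0=6+1=7
lw $t1, 0($t4) → $t1=M[204]=27
sub $t0, $t0, $t1 → $t0=7-27=-20
add $t0, $t0, $t1 → $t0=(-20)+27=7
add $t4, $t4, 4 → $t4=204+4=208
add $t5, $t5, 1 → $t5=1+1=2
cmp $t5, 4  (cmp 2,4)
blt L2: taken
add $t0, $t0, $t5 → $t0=7+2=9
lw $t1, 0($t4) → $t1=M[208]=11
sub $t0, $t0, $t1 → $t0=9-11=-2
add $t0, $t0, $t1 → $t0=(-2)+11=9
add $t4, $t4, 4 → $t4=208+4=212
add $t5, $t5, 1 → $t5=2+1=3
cmp $t5, 4  (cmp 3,4)
blt L2: taken
add $t0, $t0, $t5 → $t0=9+3=12
lw $t1, 0($t4) → $t1=M[212]=21
sub $t0, $t0, $t1 → $t0=12-21=-9
add $t0, $t0, $t1 → $t0=(-9)+21=12
add $t4, $t4, 4 → $t4=212+4=216
add $t5, $t5, 1 → $t5=3+1=4
cmp $t5, 4  (cmp 4,4)
blt L2: not taken
sw $t1, (204) → M[204]=21
halt.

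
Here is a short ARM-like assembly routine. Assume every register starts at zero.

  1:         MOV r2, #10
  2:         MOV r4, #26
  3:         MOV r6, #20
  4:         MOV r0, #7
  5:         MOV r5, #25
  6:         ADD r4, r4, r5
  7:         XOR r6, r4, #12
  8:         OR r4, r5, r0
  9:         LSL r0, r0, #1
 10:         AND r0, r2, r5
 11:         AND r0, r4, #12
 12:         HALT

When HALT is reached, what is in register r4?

r2=10
r4=26
r6=20
r0=7
r5=25
r4=26+25=51
r6=51^12=63
r4=25|7=31
r0=7<<1=14
r0=10&25=8
r0=31&12=12
halt.

31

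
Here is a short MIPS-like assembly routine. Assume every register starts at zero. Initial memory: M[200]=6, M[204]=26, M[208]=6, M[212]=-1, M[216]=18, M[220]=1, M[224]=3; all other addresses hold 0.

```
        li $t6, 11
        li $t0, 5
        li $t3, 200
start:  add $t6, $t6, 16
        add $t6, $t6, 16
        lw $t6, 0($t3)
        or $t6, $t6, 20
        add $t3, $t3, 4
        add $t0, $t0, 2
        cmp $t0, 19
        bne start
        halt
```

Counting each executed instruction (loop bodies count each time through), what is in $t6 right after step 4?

27

after li $t6, 11: $t6=11
after li $t0, 5: $t0=5
after li $t3, 200: $t3=200
after add $t6, $t6, 16: $t6=11+16=27
After step 4: $t6 = 27.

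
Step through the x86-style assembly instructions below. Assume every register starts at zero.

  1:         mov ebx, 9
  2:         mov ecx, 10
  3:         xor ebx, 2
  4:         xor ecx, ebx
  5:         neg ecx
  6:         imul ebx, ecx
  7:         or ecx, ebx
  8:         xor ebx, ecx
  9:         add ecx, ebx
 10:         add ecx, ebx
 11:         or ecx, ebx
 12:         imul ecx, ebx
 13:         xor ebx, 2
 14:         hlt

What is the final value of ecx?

270

after mov ebx, 9: ebx=9
after mov ecx, 10: ecx=10
after xor ebx, 2: ebx=9^2=11
after xor ecx, ebx: ecx=10^11=1
after neg ecx: ecx=-(1)=-1
after imul ebx, ecx: ebx=11*(-1)=-11
after or ecx, ebx: ecx=(-1)|(-11)=-1
after xor ebx, ecx: ebx=(-11)^(-1)=10
after add ecx, ebx: ecx=(-1)+10=9
after add ecx, ebx: ecx=9+10=19
after or ecx, ebx: ecx=19|10=27
after imul ecx, ebx: ecx=27*10=270
after xor ebx, 2: ebx=10^2=8
halt.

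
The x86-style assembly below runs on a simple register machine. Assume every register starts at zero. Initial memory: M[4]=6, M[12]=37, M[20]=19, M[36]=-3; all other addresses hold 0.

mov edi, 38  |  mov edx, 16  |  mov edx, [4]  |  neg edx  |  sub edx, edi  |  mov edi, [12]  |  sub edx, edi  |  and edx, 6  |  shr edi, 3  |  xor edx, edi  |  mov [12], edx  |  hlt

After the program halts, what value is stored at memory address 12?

after mov edi, 38: edi=38
after mov edx, 16: edx=16
after mov edx, [4]: edx=M[4]=6
after neg edx: edx=-(6)=-6
after sub edx, edi: edx=(-6)-38=-44
after mov edi, [12]: edi=M[12]=37
after sub edx, edi: edx=(-44)-37=-81
after and edx, 6: edx=(-81)&6=6
after shr edi, 3: edi=37>>3=4
after xor edx, edi: edx=6^4=2
mov [12], edx → M[12]=2
halt.

2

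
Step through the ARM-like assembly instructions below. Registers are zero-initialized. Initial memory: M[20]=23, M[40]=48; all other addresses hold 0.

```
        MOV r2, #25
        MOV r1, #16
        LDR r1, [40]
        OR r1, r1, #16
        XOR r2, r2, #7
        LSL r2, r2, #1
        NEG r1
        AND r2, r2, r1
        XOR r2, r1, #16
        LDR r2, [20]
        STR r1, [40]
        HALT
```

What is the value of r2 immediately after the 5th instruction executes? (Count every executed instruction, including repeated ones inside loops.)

30

after MOV r2, #25: r2=25
after MOV r1, #16: r1=16
after LDR r1, [40]: r1=M[40]=48
after OR r1, r1, #16: r1=48|16=48
after XOR r2, r2, #7: r2=25^7=30
After step 5: r2 = 30.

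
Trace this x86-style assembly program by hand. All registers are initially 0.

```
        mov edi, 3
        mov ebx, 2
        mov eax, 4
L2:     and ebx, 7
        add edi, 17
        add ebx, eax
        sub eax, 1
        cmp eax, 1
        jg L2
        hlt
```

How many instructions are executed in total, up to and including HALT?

22

mov edi, 3 → edi=3
mov ebx, 2 → ebx=2
mov eax, 4 → eax=4
and ebx, 7 → ebx=2&7=2
add edi, 17 → edi=3+17=20
add ebx, eax → ebx=2+4=6
sub eax, 1 → eax=4-1=3
cmp eax, 1  (cmp 3,1)
jg L2: taken
and ebx, 7 → ebx=6&7=6
add edi, 17 → edi=20+17=37
add ebx, eax → ebx=6+3=9
sub eax, 1 → eax=3-1=2
cmp eax, 1  (cmp 2,1)
jg L2: taken
and ebx, 7 → ebx=9&7=1
add edi, 17 → edi=37+17=54
add ebx, eax → ebx=1+2=3
sub eax, 1 → eax=2-1=1
cmp eax, 1  (cmp 1,1)
jg L2: not taken
halt.
Total executed instructions: 22.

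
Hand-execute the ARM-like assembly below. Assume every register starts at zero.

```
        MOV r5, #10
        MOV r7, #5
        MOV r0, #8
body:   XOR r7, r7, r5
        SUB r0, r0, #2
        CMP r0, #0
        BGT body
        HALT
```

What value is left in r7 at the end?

5

r5=10
r7=5
r0=8
r7=5^10=15
r0=8-2=6
CMP r0, #0  (cmp 6,0)
BGT body: taken
r7=15^10=5
r0=6-2=4
CMP r0, #0  (cmp 4,0)
BGT body: taken
r7=5^10=15
r0=4-2=2
CMP r0, #0  (cmp 2,0)
BGT body: taken
r7=15^10=5
r0=2-2=0
CMP r0, #0  (cmp 0,0)
BGT body: not taken
halt.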